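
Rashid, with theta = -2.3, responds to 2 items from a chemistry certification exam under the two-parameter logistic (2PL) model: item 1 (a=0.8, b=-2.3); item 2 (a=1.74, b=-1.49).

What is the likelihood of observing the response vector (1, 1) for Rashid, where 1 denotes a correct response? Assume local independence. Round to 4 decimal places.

P(theta) = 1 / (1 + exp(−a(theta − b)))
P_1 = 1/(1+e^{0.0000}) = 0.5000
P_2 = 1/(1+e^{1.4094}) = 0.1963
L = P_1 × P_2 = 0.5000 × 0.1963 = 0.09816

0.0982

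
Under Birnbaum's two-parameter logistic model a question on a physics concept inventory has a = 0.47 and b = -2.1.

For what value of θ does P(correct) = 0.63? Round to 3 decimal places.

P(θ) = 1 / (1 + exp(−a(θ − b)))
logit = ln(0.6300/0.3700) = 0.5322
θ = b + logit/(a) = -2.1 + 0.5322/0.4700 = -0.9676

-0.968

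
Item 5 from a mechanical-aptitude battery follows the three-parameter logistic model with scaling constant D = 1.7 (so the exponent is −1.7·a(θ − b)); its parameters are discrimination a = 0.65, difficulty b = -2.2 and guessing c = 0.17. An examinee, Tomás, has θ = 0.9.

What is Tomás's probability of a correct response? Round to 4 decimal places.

P(θ) = c + (1 − c) · 1 / (1 + exp(−D·a(θ − b)))
Exponent: 1.7 × 0.65 × (0.9 − (-2.2)) = 3.4255
1/(1 + e^{-3.4255}) = 0.9685
P = 0.17 + 0.83 × 0.9685 = 0.9738

0.9738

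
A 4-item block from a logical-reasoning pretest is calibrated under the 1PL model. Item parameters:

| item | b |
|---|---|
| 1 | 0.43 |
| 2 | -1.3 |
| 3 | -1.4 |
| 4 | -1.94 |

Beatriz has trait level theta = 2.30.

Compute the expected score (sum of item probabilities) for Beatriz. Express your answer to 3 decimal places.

3.802

P(theta) = 1 / (1 + exp(−(theta − b)))
P_1 = 1/(1+e^{-1.8700}) = 0.8665
P_2 = 1/(1+e^{-3.6000}) = 0.9734
P_3 = 1/(1+e^{-3.7000}) = 0.9759
P_4 = 1/(1+e^{-4.2400}) = 0.9858
E[score] = 0.8665 + 0.9734 + 0.9759 + 0.9858 = 3.8015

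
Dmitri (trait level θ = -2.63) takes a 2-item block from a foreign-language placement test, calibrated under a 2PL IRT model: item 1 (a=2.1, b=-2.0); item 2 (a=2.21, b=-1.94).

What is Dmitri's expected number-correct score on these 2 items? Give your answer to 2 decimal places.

0.39

P(θ) = 1 / (1 + exp(−a(θ − b)))
P_1 = 1/(1+e^{1.3230}) = 0.2103
P_2 = 1/(1+e^{1.5249}) = 0.1787
E[score] = 0.2103 + 0.1787 = 0.3891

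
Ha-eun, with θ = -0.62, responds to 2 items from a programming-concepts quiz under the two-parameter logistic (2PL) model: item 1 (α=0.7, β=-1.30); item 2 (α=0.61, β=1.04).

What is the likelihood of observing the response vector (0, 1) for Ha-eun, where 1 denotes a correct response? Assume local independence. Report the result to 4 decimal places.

P(θ) = 1 / (1 + exp(−α(θ − β)))
P_1 = 1/(1+e^{-0.4760}) = 0.6168
P_2 = 1/(1+e^{1.0126}) = 0.2665
L = (1−P_1) × P_2 = 0.3832 × 0.2665 = 0.10211

0.1021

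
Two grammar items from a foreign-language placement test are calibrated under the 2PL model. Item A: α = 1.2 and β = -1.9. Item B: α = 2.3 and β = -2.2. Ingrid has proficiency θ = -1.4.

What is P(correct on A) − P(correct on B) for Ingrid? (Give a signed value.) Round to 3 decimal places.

-0.217

P(θ) = 1 / (1 + exp(−α(θ − β)))
P_A = 0.6457
P_B = 0.8629
P_A − P_B = -0.2173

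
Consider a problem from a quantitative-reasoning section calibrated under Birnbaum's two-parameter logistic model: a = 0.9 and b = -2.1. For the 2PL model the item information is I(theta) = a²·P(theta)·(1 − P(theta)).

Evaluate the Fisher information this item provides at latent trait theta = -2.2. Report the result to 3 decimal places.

P = 1/(1+e^{0.0900}) = 0.4775
P(1−P) = 0.4775 × 0.5225 = 0.2495
I = a² × P(1−P) = 0.9² × 0.2495 = 0.20209

0.202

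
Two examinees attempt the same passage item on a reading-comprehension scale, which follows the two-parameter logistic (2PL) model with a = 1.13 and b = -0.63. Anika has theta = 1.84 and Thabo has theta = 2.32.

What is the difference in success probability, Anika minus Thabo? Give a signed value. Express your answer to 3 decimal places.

-0.023

P(theta) = 1 / (1 + exp(−a(theta − b)))
P(Anika) = 0.9422  [exponent 2.7911]
P(Thabo) = 0.9656  [exponent 3.3335]
Difference = 0.9422 − 0.9656 = -0.0234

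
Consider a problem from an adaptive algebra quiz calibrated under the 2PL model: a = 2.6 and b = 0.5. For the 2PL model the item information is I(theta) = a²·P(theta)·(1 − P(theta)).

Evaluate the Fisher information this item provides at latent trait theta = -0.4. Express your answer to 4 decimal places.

0.5418

P = 1/(1+e^{2.3400}) = 0.0879
P(1−P) = 0.0879 × 0.9121 = 0.0801
I = a² × P(1−P) = 2.6² × 0.0801 = 0.54177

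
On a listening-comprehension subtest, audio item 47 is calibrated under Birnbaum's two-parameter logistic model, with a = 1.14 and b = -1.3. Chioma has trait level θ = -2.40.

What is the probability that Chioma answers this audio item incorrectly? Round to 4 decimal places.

0.7780

P(θ) = 1 / (1 + exp(−a(θ − b)))
Exponent: 1.14 × (-2.40 − (-1.3)) = -1.2540
1/(1 + e^{1.2540}) = 0.2220
P(incorrect) = 1 − 0.2220 = 0.7780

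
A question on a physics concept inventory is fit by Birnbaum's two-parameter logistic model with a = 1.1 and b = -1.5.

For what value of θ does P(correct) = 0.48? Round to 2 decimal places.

-1.57

P(θ) = 1 / (1 + exp(−a(θ − b)))
logit = ln(0.4800/0.5200) = -0.0800
θ = b + logit/(a) = -1.5 + (-0.0800)/1.1000 = -1.5728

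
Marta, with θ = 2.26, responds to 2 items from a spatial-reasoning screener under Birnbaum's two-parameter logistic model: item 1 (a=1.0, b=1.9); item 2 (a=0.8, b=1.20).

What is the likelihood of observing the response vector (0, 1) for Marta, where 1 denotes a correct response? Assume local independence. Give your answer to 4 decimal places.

0.2877

P(θ) = 1 / (1 + exp(−a(θ − b)))
P_1 = 1/(1+e^{-0.3600}) = 0.5890
P_2 = 1/(1+e^{-0.8480}) = 0.7001
L = (1−P_1) × P_2 = 0.4110 × 0.7001 = 0.28773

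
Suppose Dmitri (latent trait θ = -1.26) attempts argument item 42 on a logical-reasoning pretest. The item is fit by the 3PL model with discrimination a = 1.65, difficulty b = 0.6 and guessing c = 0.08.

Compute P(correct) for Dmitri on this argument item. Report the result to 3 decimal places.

P(θ) = c + (1 − c) · 1 / (1 + exp(−a(θ − b)))
Exponent: 1.65 × (-1.26 − 0.6) = -3.0690
1/(1 + e^{3.0690}) = 0.0444
P = 0.08 + 0.92 × 0.0444 = 0.1209

0.121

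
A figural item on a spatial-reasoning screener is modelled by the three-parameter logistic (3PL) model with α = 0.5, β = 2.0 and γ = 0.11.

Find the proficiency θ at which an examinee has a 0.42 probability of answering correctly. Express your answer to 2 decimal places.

0.75

P(θ) = γ + (1 − γ) · 1 / (1 + exp(−α(θ − β)))
Remove guessing floor: (0.42 − 0.11)/(1 − 0.11) = 0.3483
logit = ln(0.3483/0.6517) = -0.6265
θ = β + logit/(α) = 2.0 + (-0.6265)/0.5000 = 0.7471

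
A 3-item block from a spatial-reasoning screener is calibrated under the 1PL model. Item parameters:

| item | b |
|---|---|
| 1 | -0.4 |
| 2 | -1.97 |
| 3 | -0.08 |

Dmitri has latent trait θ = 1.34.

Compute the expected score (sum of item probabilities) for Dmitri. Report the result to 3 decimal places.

P(θ) = 1 / (1 + exp(−(θ − b)))
P_1 = 1/(1+e^{-1.7400}) = 0.8507
P_2 = 1/(1+e^{-3.3100}) = 0.9648
P_3 = 1/(1+e^{-1.4200}) = 0.8053
E[score] = 0.8507 + 0.9648 + 0.8053 = 2.6208

2.621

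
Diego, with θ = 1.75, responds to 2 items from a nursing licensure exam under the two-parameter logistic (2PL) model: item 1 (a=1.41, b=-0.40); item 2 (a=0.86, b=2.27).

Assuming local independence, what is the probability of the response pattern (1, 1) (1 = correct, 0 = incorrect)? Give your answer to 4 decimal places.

0.3721

P(θ) = 1 / (1 + exp(−a(θ − b)))
P_1 = 1/(1+e^{-3.0315}) = 0.9540
P_2 = 1/(1+e^{0.4472}) = 0.3900
L = P_1 × P_2 = 0.9540 × 0.3900 = 0.37208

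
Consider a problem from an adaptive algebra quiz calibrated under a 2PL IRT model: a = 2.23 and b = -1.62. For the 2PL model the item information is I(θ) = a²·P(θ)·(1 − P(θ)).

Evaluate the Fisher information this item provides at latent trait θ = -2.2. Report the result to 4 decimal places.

P = 1/(1+e^{1.2934}) = 0.2153
P(1−P) = 0.2153 × 0.7847 = 0.1689
I = a² × P(1−P) = 2.23² × 0.1689 = 0.84009

0.8401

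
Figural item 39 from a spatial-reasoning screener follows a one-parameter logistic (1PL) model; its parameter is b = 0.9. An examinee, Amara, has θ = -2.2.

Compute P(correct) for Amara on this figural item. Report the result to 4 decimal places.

P(θ) = 1 / (1 + exp(−(θ − b)))
Exponent: (-2.2 − 0.9) = -3.1000
1/(1 + e^{3.1000}) = 0.0431
P = 0.0431

0.0431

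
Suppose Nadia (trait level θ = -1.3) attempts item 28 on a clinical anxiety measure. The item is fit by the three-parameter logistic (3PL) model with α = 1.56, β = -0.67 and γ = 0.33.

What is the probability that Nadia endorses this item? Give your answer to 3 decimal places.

0.512

P(θ) = γ + (1 − γ) · 1 / (1 + exp(−α(θ − β)))
Exponent: 1.56 × (-1.3 − (-0.67)) = -0.9828
1/(1 + e^{0.9828}) = 0.2723
P = 0.33 + 0.67 × 0.2723 = 0.5125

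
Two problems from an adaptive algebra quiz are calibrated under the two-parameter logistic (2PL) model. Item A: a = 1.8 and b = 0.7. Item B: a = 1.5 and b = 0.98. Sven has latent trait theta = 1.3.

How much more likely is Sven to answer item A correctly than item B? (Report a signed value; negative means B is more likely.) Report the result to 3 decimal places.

0.129

P(theta) = 1 / (1 + exp(−a(theta − b)))
P_A = 0.7465
P_B = 0.6177
P_A − P_B = 0.1287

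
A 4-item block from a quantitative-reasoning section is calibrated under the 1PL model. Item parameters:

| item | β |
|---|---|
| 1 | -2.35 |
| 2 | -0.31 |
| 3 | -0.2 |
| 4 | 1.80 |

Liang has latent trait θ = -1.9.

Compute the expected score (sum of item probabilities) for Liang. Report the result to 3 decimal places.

P(θ) = 1 / (1 + exp(−(θ − β)))
P_1 = 1/(1+e^{-0.4500}) = 0.6106
P_2 = 1/(1+e^{1.5900}) = 0.1694
P_3 = 1/(1+e^{1.7000}) = 0.1545
P_4 = 1/(1+e^{3.7000}) = 0.0241
E[score] = 0.6106 + 0.1694 + 0.1545 + 0.0241 = 0.9586

0.959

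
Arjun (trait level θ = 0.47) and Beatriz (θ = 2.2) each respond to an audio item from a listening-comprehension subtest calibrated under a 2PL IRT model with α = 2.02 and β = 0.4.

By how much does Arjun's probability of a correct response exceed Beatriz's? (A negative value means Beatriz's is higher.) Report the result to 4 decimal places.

-0.4390

P(θ) = 1 / (1 + exp(−α(θ − β)))
P(Arjun) = 0.5353  [exponent 0.1414]
P(Beatriz) = 0.9743  [exponent 3.6360]
Difference = 0.5353 − 0.9743 = -0.4390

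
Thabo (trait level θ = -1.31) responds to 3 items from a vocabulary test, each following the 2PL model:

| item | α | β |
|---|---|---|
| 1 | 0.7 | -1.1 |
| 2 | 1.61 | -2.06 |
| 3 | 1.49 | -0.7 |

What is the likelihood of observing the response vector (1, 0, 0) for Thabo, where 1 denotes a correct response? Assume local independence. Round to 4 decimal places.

P(θ) = 1 / (1 + exp(−α(θ − β)))
P_1 = 1/(1+e^{0.1470}) = 0.4633
P_2 = 1/(1+e^{-1.2075}) = 0.7699
P_3 = 1/(1+e^{0.9089}) = 0.2872
L = P_1 × (1−P_2) × (1−P_3) = 0.4633 × 0.2301 × 0.7128 = 0.07600

0.0760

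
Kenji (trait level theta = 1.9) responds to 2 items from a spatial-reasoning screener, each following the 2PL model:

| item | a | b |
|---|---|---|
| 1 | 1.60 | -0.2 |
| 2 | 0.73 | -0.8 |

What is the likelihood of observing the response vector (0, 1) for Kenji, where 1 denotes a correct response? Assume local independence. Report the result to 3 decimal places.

0.029

P(theta) = 1 / (1 + exp(−a(theta − b)))
P_1 = 1/(1+e^{-3.3600}) = 0.9664
P_2 = 1/(1+e^{-1.9710}) = 0.8777
L = (1−P_1) × P_2 = 0.0336 × 0.8777 = 0.02946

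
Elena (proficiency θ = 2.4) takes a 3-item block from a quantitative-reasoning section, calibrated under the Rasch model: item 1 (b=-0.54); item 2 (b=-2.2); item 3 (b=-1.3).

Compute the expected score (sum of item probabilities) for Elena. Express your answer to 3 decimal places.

2.916

P(θ) = 1 / (1 + exp(−(θ − b)))
P_1 = 1/(1+e^{-2.9400}) = 0.9498
P_2 = 1/(1+e^{-4.6000}) = 0.9900
P_3 = 1/(1+e^{-3.7000}) = 0.9759
E[score] = 0.9498 + 0.9900 + 0.9759 = 2.9157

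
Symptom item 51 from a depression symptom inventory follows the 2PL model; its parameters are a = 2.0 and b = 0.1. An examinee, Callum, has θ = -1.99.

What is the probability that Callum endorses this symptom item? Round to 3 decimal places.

0.015

P(θ) = 1 / (1 + exp(−a(θ − b)))
Exponent: 2.0 × (-1.99 − 0.1) = -4.1800
1/(1 + e^{4.1800}) = 0.0151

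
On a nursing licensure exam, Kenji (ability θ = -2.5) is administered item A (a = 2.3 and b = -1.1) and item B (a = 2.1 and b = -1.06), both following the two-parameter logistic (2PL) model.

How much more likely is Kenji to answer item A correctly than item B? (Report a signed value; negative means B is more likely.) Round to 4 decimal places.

P(θ) = 1 / (1 + exp(−a(θ − b)))
P_A = 0.0384
P_B = 0.0464
P_A − P_B = -0.0079

-0.0079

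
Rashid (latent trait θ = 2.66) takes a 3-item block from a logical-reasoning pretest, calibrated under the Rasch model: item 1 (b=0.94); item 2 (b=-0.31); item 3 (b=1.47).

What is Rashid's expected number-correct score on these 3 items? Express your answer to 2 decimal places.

2.57

P(θ) = 1 / (1 + exp(−(θ − b)))
P_1 = 1/(1+e^{-1.7200}) = 0.8481
P_2 = 1/(1+e^{-2.9700}) = 0.9512
P_3 = 1/(1+e^{-1.1900}) = 0.7667
E[score] = 0.8481 + 0.9512 + 0.7667 = 2.5661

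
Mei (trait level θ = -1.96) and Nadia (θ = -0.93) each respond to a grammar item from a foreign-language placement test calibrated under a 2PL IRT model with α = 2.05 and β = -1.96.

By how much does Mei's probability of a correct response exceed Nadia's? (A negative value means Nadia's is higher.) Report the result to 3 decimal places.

P(θ) = 1 / (1 + exp(−α(θ − β)))
P(Mei) = 0.5000  [exponent 0.0000]
P(Nadia) = 0.8920  [exponent 2.1115]
Difference = 0.5000 − 0.8920 = -0.3920

-0.392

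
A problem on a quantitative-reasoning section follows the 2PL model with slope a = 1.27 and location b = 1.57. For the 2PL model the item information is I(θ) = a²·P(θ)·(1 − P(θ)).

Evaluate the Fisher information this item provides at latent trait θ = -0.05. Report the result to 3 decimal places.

P = 1/(1+e^{2.0574}) = 0.1133
P(1−P) = 0.1133 × 0.8867 = 0.1005
I = a² × P(1−P) = 1.27² × 0.1005 = 0.16205

0.162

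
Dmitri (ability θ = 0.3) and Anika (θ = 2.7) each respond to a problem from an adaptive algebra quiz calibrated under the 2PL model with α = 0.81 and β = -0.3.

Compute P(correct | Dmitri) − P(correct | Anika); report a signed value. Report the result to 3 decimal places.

-0.300

P(θ) = 1 / (1 + exp(−α(θ − β)))
P(Dmitri) = 0.6192  [exponent 0.4860]
P(Anika) = 0.9191  [exponent 2.4300]
Difference = 0.6192 − 0.9191 = -0.2999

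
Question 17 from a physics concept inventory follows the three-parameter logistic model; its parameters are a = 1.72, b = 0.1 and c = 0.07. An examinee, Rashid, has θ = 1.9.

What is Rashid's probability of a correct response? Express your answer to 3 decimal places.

0.960

P(θ) = c + (1 − c) · 1 / (1 + exp(−a(θ − b)))
Exponent: 1.72 × (1.9 − 0.1) = 3.0960
1/(1 + e^{-3.0960}) = 0.9567
P = 0.07 + 0.93 × 0.9567 = 0.9598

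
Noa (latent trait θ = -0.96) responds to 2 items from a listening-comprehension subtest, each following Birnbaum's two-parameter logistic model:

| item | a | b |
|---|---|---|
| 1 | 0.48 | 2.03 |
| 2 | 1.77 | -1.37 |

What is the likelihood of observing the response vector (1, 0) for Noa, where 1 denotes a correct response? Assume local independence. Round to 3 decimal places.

0.063

P(θ) = 1 / (1 + exp(−a(θ − b)))
P_1 = 1/(1+e^{1.4352}) = 0.1923
P_2 = 1/(1+e^{-0.7257}) = 0.6739
L = P_1 × (1−P_2) = 0.1923 × 0.3261 = 0.06271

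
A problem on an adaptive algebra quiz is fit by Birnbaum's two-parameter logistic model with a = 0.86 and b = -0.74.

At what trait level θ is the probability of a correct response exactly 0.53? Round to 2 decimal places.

P(θ) = 1 / (1 + exp(−a(θ − b)))
logit = ln(0.5300/0.4700) = 0.1201
θ = b + logit/(a) = -0.74 + 0.1201/0.8600 = -0.6003

-0.60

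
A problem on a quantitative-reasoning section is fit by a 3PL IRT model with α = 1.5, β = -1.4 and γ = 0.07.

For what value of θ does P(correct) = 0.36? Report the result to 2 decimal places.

P(θ) = γ + (1 − γ) · 1 / (1 + exp(−α(θ − β)))
Remove guessing floor: (0.36 − 0.07)/(1 − 0.07) = 0.3118
logit = ln(0.3118/0.6882) = -0.7916
θ = β + logit/(α) = -1.4 + (-0.7916)/1.5000 = -1.9277

-1.93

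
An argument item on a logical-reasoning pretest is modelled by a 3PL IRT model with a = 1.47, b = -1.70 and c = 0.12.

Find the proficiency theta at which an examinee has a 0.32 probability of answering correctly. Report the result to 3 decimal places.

-2.533

P(theta) = c + (1 − c) · 1 / (1 + exp(−a(theta − b)))
Remove guessing floor: (0.32 − 0.12)/(1 − 0.12) = 0.2273
logit = ln(0.2273/0.7727) = -1.2238
theta = b + logit/(a) = -1.70 + (-1.2238)/1.4700 = -2.5325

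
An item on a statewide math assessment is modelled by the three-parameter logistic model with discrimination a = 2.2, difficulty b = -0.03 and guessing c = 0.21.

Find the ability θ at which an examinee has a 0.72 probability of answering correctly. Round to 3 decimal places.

0.243

P(θ) = c + (1 − c) · 1 / (1 + exp(−a(θ − b)))
Remove guessing floor: (0.72 − 0.21)/(1 − 0.21) = 0.6456
logit = ln(0.6456/0.3544) = 0.5996
θ = b + logit/(a) = -0.03 + 0.5996/2.2000 = 0.2426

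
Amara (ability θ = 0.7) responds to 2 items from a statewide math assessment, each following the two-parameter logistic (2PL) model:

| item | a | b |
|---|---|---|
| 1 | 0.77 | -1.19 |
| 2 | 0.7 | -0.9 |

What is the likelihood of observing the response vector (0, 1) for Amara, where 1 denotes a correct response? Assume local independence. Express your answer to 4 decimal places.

0.1426

P(θ) = 1 / (1 + exp(−a(θ − b)))
P_1 = 1/(1+e^{-1.4553}) = 0.8108
P_2 = 1/(1+e^{-1.1200}) = 0.7540
L = (1−P_1) × P_2 = 0.1892 × 0.7540 = 0.14265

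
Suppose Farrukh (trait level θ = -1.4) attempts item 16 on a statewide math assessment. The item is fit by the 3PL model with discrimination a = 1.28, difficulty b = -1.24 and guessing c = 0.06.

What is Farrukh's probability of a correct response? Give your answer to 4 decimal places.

0.4820

P(θ) = c + (1 − c) · 1 / (1 + exp(−a(θ − b)))
Exponent: 1.28 × (-1.4 − (-1.24)) = -0.2048
1/(1 + e^{0.2048}) = 0.4490
P = 0.06 + 0.94 × 0.4490 = 0.4820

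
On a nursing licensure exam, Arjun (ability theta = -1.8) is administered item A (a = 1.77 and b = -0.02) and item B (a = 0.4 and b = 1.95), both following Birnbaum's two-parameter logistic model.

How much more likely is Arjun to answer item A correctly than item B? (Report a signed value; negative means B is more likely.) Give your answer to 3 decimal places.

-0.141

P(theta) = 1 / (1 + exp(−a(theta − b)))
P_A = 0.0411
P_B = 0.1824
P_A − P_B = -0.1414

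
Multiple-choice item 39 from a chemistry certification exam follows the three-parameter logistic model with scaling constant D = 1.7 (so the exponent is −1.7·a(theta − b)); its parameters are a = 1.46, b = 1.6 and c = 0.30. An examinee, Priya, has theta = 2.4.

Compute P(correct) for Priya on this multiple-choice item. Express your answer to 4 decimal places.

0.9155

P(theta) = c + (1 − c) · 1 / (1 + exp(−D·a(theta − b)))
Exponent: 1.7 × 1.46 × (2.4 − 1.6) = 1.9856
1/(1 + e^{-1.9856}) = 0.8793
P = 0.30 + 0.70 × 0.8793 = 0.9155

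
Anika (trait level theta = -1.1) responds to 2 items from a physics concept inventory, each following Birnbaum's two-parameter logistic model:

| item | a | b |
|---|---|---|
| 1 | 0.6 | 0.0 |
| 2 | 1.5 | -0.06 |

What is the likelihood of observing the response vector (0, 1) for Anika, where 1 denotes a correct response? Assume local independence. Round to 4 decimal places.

P(theta) = 1 / (1 + exp(−a(theta − b)))
P_1 = 1/(1+e^{0.6600}) = 0.3407
P_2 = 1/(1+e^{1.5600}) = 0.1736
L = (1−P_1) × P_2 = 0.6593 × 0.1736 = 0.11448

0.1145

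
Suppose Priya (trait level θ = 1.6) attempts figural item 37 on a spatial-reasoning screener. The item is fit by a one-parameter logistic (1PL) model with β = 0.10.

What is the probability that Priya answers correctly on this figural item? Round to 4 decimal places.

P(θ) = 1 / (1 + exp(−(θ − β)))
Exponent: (1.6 − 0.10) = 1.5000
1/(1 + e^{-1.5000}) = 0.8176
P = 0.8176

0.8176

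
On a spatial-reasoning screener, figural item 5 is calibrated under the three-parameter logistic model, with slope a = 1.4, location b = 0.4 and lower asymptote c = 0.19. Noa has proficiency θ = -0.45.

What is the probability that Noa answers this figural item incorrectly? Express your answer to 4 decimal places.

P(θ) = c + (1 − c) · 1 / (1 + exp(−a(θ − b)))
Exponent: 1.4 × (-0.45 − 0.4) = -1.1900
1/(1 + e^{1.1900}) = 0.2333
P = 0.19 + 0.81 × 0.2333 = 0.3789
P(incorrect) = 1 − 0.3789 = 0.6211

0.6211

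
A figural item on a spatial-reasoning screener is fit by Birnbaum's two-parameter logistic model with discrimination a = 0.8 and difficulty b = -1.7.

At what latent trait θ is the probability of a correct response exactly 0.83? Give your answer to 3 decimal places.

0.282

P(θ) = 1 / (1 + exp(−a(θ − b)))
logit = ln(0.8300/0.1700) = 1.5856
θ = b + logit/(a) = -1.7 + 1.5856/0.8000 = 0.2820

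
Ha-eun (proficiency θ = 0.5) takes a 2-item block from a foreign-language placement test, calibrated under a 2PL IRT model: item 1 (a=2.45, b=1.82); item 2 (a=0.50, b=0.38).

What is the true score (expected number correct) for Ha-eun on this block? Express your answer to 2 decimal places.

0.55

P(θ) = 1 / (1 + exp(−a(θ − b)))
P_1 = 1/(1+e^{3.2340}) = 0.0379
P_2 = 1/(1+e^{-0.0600}) = 0.5150
E[score] = 0.0379 + 0.5150 = 0.5529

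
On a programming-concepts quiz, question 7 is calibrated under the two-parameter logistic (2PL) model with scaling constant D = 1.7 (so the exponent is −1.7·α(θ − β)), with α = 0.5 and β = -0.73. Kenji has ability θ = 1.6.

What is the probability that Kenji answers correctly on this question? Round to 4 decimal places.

0.8787

P(θ) = 1 / (1 + exp(−D·α(θ − β)))
Exponent: 1.7 × 0.5 × (1.6 − (-0.73)) = 1.9805
1/(1 + e^{-1.9805}) = 0.8787
P = 0.8787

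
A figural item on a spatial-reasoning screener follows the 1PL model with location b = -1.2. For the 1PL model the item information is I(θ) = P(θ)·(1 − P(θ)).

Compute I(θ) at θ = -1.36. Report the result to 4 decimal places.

0.2484

P = 1/(1+e^{0.1600}) = 0.4601
P(1−P) = 0.4601 × 0.5399 = 0.2484
I = P(1−P) = 0.24841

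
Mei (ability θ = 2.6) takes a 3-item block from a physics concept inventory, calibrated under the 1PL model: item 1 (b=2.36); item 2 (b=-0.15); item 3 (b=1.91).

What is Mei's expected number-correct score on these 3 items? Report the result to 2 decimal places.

P(θ) = 1 / (1 + exp(−(θ − b)))
P_1 = 1/(1+e^{-0.2400}) = 0.5597
P_2 = 1/(1+e^{-2.7500}) = 0.9399
P_3 = 1/(1+e^{-0.6900}) = 0.6660
E[score] = 0.5597 + 0.9399 + 0.6660 = 2.1656

2.17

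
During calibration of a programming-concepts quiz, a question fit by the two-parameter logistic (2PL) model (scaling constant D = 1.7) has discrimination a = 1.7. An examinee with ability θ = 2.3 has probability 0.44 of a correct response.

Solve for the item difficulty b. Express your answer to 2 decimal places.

P(θ) = 1 / (1 + exp(−D·a(θ − b)))
logit(0.44) = ln(0.44/0.56) = -0.2412
b = θ − logit/(1.7·a) = 2.3 − (-0.2412)/2.8900 = 2.3834

2.38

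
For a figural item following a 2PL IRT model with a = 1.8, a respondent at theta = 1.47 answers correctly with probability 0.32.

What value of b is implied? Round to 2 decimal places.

1.89

P(theta) = 1 / (1 + exp(−a(theta − b)))
logit(0.32) = ln(0.32/0.68) = -0.7538
b = theta − logit/(a) = 1.47 − (-0.7538)/1.8000 = 1.8888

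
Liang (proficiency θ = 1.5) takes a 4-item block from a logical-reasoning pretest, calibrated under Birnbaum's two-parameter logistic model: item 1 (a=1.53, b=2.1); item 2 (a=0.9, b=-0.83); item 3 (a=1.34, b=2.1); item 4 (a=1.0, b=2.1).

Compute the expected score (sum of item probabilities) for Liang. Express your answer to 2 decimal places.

P(θ) = 1 / (1 + exp(−a(θ − b)))
P_1 = 1/(1+e^{0.9180}) = 0.2854
P_2 = 1/(1+e^{-2.0970}) = 0.8906
P_3 = 1/(1+e^{0.8040}) = 0.3092
P_4 = 1/(1+e^{0.6000}) = 0.3543
E[score] = 0.2854 + 0.8906 + 0.3092 + 0.3543 = 1.8395

1.84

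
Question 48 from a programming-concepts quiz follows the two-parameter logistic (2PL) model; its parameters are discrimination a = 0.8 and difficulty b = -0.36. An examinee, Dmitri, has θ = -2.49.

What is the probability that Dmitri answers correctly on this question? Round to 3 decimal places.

P(θ) = 1 / (1 + exp(−a(θ − b)))
Exponent: 0.8 × (-2.49 − (-0.36)) = -1.7040
1/(1 + e^{1.7040}) = 0.1539

0.154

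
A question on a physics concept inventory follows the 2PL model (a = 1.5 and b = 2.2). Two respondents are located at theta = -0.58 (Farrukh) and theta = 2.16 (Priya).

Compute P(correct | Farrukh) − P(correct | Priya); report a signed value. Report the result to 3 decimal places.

-0.470

P(theta) = 1 / (1 + exp(−a(theta − b)))
P(Farrukh) = 0.0152  [exponent -4.1700]
P(Priya) = 0.4850  [exponent -0.0600]
Difference = 0.0152 − 0.4850 = -0.4698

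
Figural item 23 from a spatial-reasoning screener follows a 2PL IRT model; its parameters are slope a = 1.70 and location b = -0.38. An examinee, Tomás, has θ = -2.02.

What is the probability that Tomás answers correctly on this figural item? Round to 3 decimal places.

0.058

P(θ) = 1 / (1 + exp(−a(θ − b)))
Exponent: 1.70 × (-2.02 − (-0.38)) = -2.7880
1/(1 + e^{2.7880}) = 0.0580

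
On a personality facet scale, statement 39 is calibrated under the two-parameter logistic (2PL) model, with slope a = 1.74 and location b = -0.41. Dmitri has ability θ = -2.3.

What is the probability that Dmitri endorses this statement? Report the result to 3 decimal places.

P(θ) = 1 / (1 + exp(−a(θ − b)))
Exponent: 1.74 × (-2.3 − (-0.41)) = -3.2886
1/(1 + e^{3.2886}) = 0.0360

0.036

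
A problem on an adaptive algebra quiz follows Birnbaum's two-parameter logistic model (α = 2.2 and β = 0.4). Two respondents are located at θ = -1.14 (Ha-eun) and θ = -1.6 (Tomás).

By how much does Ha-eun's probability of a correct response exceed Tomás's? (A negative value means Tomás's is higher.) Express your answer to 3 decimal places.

0.021

P(θ) = 1 / (1 + exp(−α(θ − β)))
P(Ha-eun) = 0.0327  [exponent -3.3880]
P(Tomás) = 0.0121  [exponent -4.4000]
Difference = 0.0327 − 0.0121 = 0.0205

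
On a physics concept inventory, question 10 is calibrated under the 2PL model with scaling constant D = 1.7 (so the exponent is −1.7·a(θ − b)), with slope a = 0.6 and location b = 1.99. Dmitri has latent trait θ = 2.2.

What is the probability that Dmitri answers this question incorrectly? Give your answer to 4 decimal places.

P(θ) = 1 / (1 + exp(−D·a(θ − b)))
Exponent: 1.7 × 0.6 × (2.2 − 1.99) = 0.2142
1/(1 + e^{-0.2142}) = 0.5533
P = 0.5533
P(incorrect) = 1 − 0.5533 = 0.4467

0.4467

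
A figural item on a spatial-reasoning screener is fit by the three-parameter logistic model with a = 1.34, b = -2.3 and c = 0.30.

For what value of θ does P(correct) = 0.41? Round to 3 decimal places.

P(θ) = c + (1 − c) · 1 / (1 + exp(−a(θ − b)))
Remove guessing floor: (0.41 − 0.30)/(1 − 0.30) = 0.1571
logit = ln(0.1571/0.8429) = -1.6796
θ = b + logit/(a) = -2.3 + (-1.6796)/1.3400 = -3.5535

-3.553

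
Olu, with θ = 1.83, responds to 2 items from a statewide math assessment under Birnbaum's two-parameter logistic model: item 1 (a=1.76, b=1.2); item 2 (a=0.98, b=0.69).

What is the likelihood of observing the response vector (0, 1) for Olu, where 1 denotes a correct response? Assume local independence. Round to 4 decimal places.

0.1869

P(θ) = 1 / (1 + exp(−a(θ − b)))
P_1 = 1/(1+e^{-1.1088}) = 0.7519
P_2 = 1/(1+e^{-1.1172}) = 0.7535
L = (1−P_1) × P_2 = 0.2481 × 0.7535 = 0.18693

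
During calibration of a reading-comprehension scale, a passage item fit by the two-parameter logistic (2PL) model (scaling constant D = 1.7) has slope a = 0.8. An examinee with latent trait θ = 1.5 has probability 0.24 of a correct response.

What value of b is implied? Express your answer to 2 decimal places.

2.35

P(θ) = 1 / (1 + exp(−D·a(θ − b)))
logit(0.24) = ln(0.24/0.76) = -1.1527
b = θ − logit/(1.7·a) = 1.5 − (-1.1527)/1.3600 = 2.3476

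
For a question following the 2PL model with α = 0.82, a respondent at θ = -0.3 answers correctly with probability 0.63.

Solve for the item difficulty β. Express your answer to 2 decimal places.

-0.95

P(θ) = 1 / (1 + exp(−α(θ − β)))
logit(0.63) = ln(0.63/0.37) = 0.5322
β = θ − logit/(α) = -0.3 − 0.5322/0.8200 = -0.9490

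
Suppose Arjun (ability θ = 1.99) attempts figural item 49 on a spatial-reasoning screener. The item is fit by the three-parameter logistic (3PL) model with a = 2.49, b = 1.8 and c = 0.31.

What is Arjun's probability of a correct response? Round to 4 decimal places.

0.7351

P(θ) = c + (1 − c) · 1 / (1 + exp(−a(θ − b)))
Exponent: 2.49 × (1.99 − 1.8) = 0.4731
1/(1 + e^{-0.4731}) = 0.6161
P = 0.31 + 0.69 × 0.6161 = 0.7351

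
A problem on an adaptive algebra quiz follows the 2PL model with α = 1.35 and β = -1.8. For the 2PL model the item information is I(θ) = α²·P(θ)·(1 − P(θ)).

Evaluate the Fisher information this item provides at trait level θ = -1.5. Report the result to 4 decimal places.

0.4374

P = 1/(1+e^{-0.4050}) = 0.5999
P(1−P) = 0.5999 × 0.4001 = 0.2400
I = α² × P(1−P) = 1.35² × 0.2400 = 0.43744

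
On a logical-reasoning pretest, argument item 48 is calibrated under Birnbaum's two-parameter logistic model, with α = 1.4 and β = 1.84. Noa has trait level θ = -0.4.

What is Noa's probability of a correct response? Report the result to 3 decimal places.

0.042

P(θ) = 1 / (1 + exp(−α(θ − β)))
Exponent: 1.4 × (-0.4 − 1.84) = -3.1360
1/(1 + e^{3.1360}) = 0.0416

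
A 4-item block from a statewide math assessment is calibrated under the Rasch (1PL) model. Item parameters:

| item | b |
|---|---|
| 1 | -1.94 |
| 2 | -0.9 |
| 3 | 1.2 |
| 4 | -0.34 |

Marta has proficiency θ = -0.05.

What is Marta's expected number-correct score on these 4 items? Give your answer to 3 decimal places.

P(θ) = 1 / (1 + exp(−(θ − b)))
P_1 = 1/(1+e^{-1.8900}) = 0.8688
P_2 = 1/(1+e^{-0.8500}) = 0.7006
P_3 = 1/(1+e^{1.2500}) = 0.2227
P_4 = 1/(1+e^{-0.2900}) = 0.5720
E[score] = 0.8688 + 0.7006 + 0.2227 + 0.5720 = 2.3640

2.364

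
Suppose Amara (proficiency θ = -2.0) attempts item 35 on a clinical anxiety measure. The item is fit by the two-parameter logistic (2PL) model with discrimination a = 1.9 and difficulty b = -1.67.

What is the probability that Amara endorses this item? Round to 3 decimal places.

P(θ) = 1 / (1 + exp(−a(θ − b)))
Exponent: 1.9 × (-2.0 − (-1.67)) = -0.6270
1/(1 + e^{0.6270}) = 0.3482

0.348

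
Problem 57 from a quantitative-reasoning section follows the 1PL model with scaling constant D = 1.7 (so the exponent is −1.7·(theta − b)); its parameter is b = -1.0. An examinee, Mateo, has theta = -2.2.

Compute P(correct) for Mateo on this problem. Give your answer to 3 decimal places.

P(theta) = 1 / (1 + exp(−D·(theta − b)))
Exponent: 1.7 × (-2.2 − (-1.0)) = -2.0400
1/(1 + e^{2.0400}) = 0.1151
P = 0.1151

0.115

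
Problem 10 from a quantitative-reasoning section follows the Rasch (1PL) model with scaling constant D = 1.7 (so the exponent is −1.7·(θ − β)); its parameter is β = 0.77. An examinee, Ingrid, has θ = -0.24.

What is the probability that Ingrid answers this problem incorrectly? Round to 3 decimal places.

0.848

P(θ) = 1 / (1 + exp(−D·(θ − β)))
Exponent: 1.7 × (-0.24 − 0.77) = -1.7170
1/(1 + e^{1.7170}) = 0.1523
P = 0.1523
P(incorrect) = 1 − 0.1523 = 0.8477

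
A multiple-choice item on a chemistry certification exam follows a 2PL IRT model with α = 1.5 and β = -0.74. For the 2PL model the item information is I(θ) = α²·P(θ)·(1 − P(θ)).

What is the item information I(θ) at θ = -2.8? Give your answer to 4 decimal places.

P = 1/(1+e^{3.0900}) = 0.0435
P(1−P) = 0.0435 × 0.9565 = 0.0416
I = α² × P(1−P) = 1.5² × 0.0416 = 0.09366

0.0937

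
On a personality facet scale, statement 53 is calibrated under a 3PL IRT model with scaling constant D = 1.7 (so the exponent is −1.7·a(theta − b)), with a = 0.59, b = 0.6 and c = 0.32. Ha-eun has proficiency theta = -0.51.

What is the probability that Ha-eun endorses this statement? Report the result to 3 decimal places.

P(theta) = c + (1 − c) · 1 / (1 + exp(−D·a(theta − b)))
Exponent: 1.7 × 0.59 × (-0.51 − 0.6) = -1.1133
1/(1 + e^{1.1133}) = 0.2473
P = 0.32 + 0.68 × 0.2473 = 0.4881

0.488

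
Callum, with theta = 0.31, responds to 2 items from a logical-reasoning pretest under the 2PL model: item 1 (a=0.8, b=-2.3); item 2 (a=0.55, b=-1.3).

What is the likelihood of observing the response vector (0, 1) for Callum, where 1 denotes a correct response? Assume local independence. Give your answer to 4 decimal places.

0.0781

P(theta) = 1 / (1 + exp(−a(theta − b)))
P_1 = 1/(1+e^{-2.0880}) = 0.8897
P_2 = 1/(1+e^{-0.8855}) = 0.7080
L = (1−P_1) × P_2 = 0.1103 × 0.7080 = 0.07807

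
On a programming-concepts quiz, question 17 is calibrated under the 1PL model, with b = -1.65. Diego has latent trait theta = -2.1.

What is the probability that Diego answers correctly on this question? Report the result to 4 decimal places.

P(theta) = 1 / (1 + exp(−(theta − b)))
Exponent: (-2.1 − (-1.65)) = -0.4500
1/(1 + e^{0.4500}) = 0.3894
P = 0.3894

0.3894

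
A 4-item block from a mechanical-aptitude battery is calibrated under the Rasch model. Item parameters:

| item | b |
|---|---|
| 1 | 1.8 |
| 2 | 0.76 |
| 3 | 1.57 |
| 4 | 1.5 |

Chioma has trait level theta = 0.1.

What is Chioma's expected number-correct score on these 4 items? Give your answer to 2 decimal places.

0.88

P(theta) = 1 / (1 + exp(−(theta − b)))
P_1 = 1/(1+e^{1.7000}) = 0.1545
P_2 = 1/(1+e^{0.6600}) = 0.3407
P_3 = 1/(1+e^{1.4700}) = 0.1869
P_4 = 1/(1+e^{1.4000}) = 0.1978
E[score] = 0.1545 + 0.3407 + 0.1869 + 0.1978 = 0.8800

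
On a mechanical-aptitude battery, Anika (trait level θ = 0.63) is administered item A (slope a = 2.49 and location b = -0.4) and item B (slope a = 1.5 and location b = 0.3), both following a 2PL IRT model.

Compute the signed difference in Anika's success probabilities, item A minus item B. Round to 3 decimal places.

P(θ) = 1 / (1 + exp(−a(θ − b)))
P_A = 0.9286
P_B = 0.6213
P_A − P_B = 0.3073

0.307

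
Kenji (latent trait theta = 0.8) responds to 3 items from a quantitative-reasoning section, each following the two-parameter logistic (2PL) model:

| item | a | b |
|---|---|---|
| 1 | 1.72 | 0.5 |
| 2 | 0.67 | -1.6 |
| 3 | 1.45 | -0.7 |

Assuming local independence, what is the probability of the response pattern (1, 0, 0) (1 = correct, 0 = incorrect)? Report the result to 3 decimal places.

0.011

P(theta) = 1 / (1 + exp(−a(theta − b)))
P_1 = 1/(1+e^{-0.5160}) = 0.6262
P_2 = 1/(1+e^{-1.6080}) = 0.8331
P_3 = 1/(1+e^{-2.1750}) = 0.8980
L = P_1 × (1−P_2) × (1−P_3) = 0.6262 × 0.1669 × 0.1020 = 0.01066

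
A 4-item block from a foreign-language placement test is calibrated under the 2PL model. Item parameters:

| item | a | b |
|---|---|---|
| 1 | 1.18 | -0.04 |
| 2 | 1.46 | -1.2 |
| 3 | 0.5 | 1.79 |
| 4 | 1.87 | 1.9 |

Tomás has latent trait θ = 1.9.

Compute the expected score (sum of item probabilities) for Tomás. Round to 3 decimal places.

2.911

P(θ) = 1 / (1 + exp(−a(θ − b)))
P_1 = 1/(1+e^{-2.2892}) = 0.9080
P_2 = 1/(1+e^{-4.5260}) = 0.9893
P_3 = 1/(1+e^{-0.0550}) = 0.5137
P_4 = 1/(1+e^{0.0000}) = 0.5000
E[score] = 0.9080 + 0.9893 + 0.5137 + 0.5000 = 2.9110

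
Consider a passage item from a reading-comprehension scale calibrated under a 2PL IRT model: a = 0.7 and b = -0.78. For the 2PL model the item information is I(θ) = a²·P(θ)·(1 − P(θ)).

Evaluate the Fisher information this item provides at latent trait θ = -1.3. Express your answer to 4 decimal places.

P = 1/(1+e^{0.3640}) = 0.4100
P(1−P) = 0.4100 × 0.5900 = 0.2419
I = a² × P(1−P) = 0.7² × 0.2419 = 0.11853

0.1185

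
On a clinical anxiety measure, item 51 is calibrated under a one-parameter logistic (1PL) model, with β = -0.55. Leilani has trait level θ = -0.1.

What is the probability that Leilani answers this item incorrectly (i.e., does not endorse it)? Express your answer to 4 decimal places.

0.3894

P(θ) = 1 / (1 + exp(−(θ − β)))
Exponent: (-0.1 − (-0.55)) = 0.4500
1/(1 + e^{-0.4500}) = 0.6106
P = 0.6106
P(incorrect) = 1 − 0.6106 = 0.3894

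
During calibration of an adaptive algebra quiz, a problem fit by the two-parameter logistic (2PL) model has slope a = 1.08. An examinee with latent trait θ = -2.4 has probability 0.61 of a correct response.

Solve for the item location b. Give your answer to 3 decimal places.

P(θ) = 1 / (1 + exp(−a(θ − b)))
logit(0.61) = ln(0.61/0.39) = 0.4473
b = θ − logit/(a) = -2.4 − 0.4473/1.0800 = -2.8142

-2.814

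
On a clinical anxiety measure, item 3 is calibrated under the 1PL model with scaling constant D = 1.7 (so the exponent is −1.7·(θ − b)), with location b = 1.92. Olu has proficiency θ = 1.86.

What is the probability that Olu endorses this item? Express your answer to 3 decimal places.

P(θ) = 1 / (1 + exp(−D·(θ − b)))
Exponent: 1.7 × (1.86 − 1.92) = -0.1020
1/(1 + e^{0.1020}) = 0.4745
P = 0.4745

0.475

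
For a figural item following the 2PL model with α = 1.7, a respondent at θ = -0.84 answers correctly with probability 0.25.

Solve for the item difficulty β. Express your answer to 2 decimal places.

-0.19

P(θ) = 1 / (1 + exp(−α(θ − β)))
logit(0.25) = ln(0.25/0.75) = -1.0986
β = θ − logit/(α) = -0.84 − (-1.0986)/1.7000 = -0.1938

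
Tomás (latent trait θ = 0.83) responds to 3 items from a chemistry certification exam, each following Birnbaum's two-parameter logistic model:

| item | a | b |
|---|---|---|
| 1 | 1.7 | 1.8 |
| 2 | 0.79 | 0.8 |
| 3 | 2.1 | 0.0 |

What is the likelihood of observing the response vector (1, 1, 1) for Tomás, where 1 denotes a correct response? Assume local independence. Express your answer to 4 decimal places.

0.0694

P(θ) = 1 / (1 + exp(−a(θ − b)))
P_1 = 1/(1+e^{1.6490}) = 0.1612
P_2 = 1/(1+e^{-0.0237}) = 0.5059
P_3 = 1/(1+e^{-1.7430}) = 0.8511
L = P_1 × P_2 × P_3 = 0.1612 × 0.5059 × 0.8511 = 0.06943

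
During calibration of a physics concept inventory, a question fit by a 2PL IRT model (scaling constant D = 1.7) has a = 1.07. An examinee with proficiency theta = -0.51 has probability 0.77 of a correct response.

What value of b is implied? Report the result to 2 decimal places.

-1.17

P(theta) = 1 / (1 + exp(−D·a(theta − b)))
logit(0.77) = ln(0.77/0.23) = 1.2083
b = theta − logit/(1.7·a) = -0.51 − 1.2083/1.8190 = -1.1743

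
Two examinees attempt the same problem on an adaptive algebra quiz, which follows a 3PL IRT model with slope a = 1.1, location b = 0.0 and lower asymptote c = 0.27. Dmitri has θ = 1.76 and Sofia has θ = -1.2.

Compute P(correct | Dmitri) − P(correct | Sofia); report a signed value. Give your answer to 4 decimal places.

P(θ) = c + (1 − c) · 1 / (1 + exp(−a(θ − b)))
P(Dmitri) = 0.9080  [exponent 1.9360]
P(Sofia) = 0.4239  [exponent -1.3200]
Difference = 0.9080 − 0.4239 = 0.4841

0.4841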